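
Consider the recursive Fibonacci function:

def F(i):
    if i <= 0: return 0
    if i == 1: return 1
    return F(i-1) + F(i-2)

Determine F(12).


Computing F(12) bottom-up:
F(0) = 0
F(1) = 1
F(2) = F(1) + F(0) = 1 + 0 = 1
F(3) = F(2) + F(1) = 1 + 1 = 2
F(4) = F(3) + F(2) = 2 + 1 = 3
F(5) = F(4) + F(3) = 3 + 2 = 5
F(6) = F(5) + F(4) = 5 + 3 = 8
F(7) = F(6) + F(5) = 8 + 5 = 13
F(8) = F(7) + F(6) = 13 + 8 = 21
F(9) = F(8) + F(7) = 21 + 13 = 34
F(10) = F(9) + F(8) = 34 + 21 = 55
F(11) = F(10) + F(9) = 55 + 34 = 89
F(12) = F(11) + F(10) = 89 + 55 = 144

144


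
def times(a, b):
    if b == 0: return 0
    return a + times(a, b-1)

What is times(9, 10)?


times(9, 10) = 9 + times(9, 9)
times(9, 9) = 9 + times(9, 8)
times(9, 8) = 9 + times(9, 7)
times(9, 7) = 9 + times(9, 6)
times(9, 6) = 9 + times(9, 5)
times(9, 5) = 9 + times(9, 4)
times(9, 4) = 9 + times(9, 3)
times(9, 3) = 9 + times(9, 2)
times(9, 2) = 9 + times(9, 1)
times(9, 1) = 9 + times(9, 0)
times(9, 0) = 0  (base case)
Total: 9 + 9 + 9 + 9 + 9 + 9 + 9 + 9 + 9 + 9 + 0 = 90

90


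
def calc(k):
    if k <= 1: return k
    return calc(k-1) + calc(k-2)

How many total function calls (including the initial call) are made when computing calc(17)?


Let C(n) = total calls for calc(n)
C(0) = 1, C(1) = 1
C(2) = 1 + C(1) + C(0) = 1 + 1 + 1 = 3
C(3) = 1 + C(2) + C(1) = 1 + 3 + 1 = 5
C(4) = 1 + C(3) + C(2) = 1 + 5 + 3 = 9
C(5) = 1 + C(4) + C(3) = 1 + 9 + 5 = 15
C(6) = 1 + C(5) + C(4) = 1 + 15 + 9 = 25
C(7) = 1 + C(6) + C(5) = 1 + 25 + 15 = 41
C(8) = 1 + C(7) + C(6) = 1 + 41 + 25 = 67
C(9) = 1 + C(8) + C(7) = 1 + 67 + 41 = 109
C(10) = 1 + C(9) + C(8) = 1 + 109 + 67 = 177
C(11) = 1 + C(10) + C(9) = 1 + 177 + 109 = 287
C(12) = 1 + C(11) + C(10) = 1 + 287 + 177 = 465
C(13) = 1 + C(12) + C(11) = 1 + 465 + 287 = 753
C(14) = 1 + C(13) + C(12) = 1 + 753 + 465 = 1219
C(15) = 1 + C(14) + C(13) = 1 + 1219 + 753 = 1973
C(16) = 1 + C(15) + C(14) = 1 + 1973 + 1219 = 3193
C(17) = 1 + C(16) + C(15) = 1 + 3193 + 1973 = 5167

5167


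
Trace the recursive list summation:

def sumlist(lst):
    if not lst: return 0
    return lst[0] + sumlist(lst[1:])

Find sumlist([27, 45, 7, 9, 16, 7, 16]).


sumlist([27, 45, 7, 9, 16, 7, 16]) = 27 + sumlist([45, 7, 9, 16, 7, 16])
sumlist([45, 7, 9, 16, 7, 16]) = 45 + sumlist([7, 9, 16, 7, 16])
sumlist([7, 9, 16, 7, 16]) = 7 + sumlist([9, 16, 7, 16])
sumlist([9, 16, 7, 16]) = 9 + sumlist([16, 7, 16])
sumlist([16, 7, 16]) = 16 + sumlist([7, 16])
sumlist([7, 16]) = 7 + sumlist([16])
sumlist([16]) = 16 + sumlist([])
sumlist([]) = 0  (base case)
Total: 27 + 45 + 7 + 9 + 16 + 7 + 16 + 0 = 127

127


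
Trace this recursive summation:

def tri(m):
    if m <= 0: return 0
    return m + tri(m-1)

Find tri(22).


tri(22)
= 22 + 21 + 20 + 19 + 18 + 17 + 16 + 15 + 14 + 13 + 12 + 11 + 10 + 9 + 8 + 7 + 6 + 5 + 4 + 3 + 2 + 1 + tri(0)
= 22 + 21 + 20 + 19 + 18 + 17 + 16 + 15 + 14 + 13 + 12 + 11 + 10 + 9 + 8 + 7 + 6 + 5 + 4 + 3 + 2 + 1 + 0
= 253

253


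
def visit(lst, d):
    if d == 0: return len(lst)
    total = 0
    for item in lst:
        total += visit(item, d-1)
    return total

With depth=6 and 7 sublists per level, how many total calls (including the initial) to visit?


At depth 0 (root): 1 call
At depth 1: each of 1 parents calls visit on 7 children = 7 calls
At depth 2: each of 7 parents calls visit on 7 children = 49 calls
At depth 3: each of 49 parents calls visit on 7 children = 343 calls
At depth 4: each of 343 parents calls visit on 7 children = 2401 calls
At depth 5: each of 2401 parents calls visit on 7 children = 16807 calls
At depth 6: each of 16807 parents calls visit on 7 children = 117649 calls
Total: 1 + 7 + 49 + 343 + 2401 + 16807 + 117649 = 137257

137257


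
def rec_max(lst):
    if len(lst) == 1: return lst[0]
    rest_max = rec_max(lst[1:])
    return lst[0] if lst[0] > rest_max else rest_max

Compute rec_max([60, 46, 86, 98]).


rec_max([60, 46, 86, 98]): compare 60 with rec_max([46, 86, 98])
rec_max([46, 86, 98]): compare 46 with rec_max([86, 98])
rec_max([86, 98]): compare 86 with rec_max([98])
rec_max([98]) = 98  (base case)
Compare 86 with 98 -> 98
Compare 46 with 98 -> 98
Compare 60 with 98 -> 98

98


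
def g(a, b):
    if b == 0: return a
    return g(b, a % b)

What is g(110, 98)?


g(110, 98) = g(98, 12)
g(98, 12) = g(12, 2)
g(12, 2) = g(2, 0)
g(2, 0) = 2  (base case)

2


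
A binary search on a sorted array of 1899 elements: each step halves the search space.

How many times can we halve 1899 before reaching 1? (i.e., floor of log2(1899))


1899 / 2 = 949
949 / 2 = 474
474 / 2 = 237
237 / 2 = 118
118 / 2 = 59
59 / 2 = 29
29 / 2 = 14
14 / 2 = 7
7 / 2 = 3
3 / 2 = 1
Reached 1 after 10 halvings

10


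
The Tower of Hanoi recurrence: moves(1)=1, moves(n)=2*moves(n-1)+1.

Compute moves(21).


moves(21) = 2 * moves(20) + 1
moves(20) = 2 * moves(19) + 1
moves(19) = 2 * moves(18) + 1
moves(18) = 2 * moves(17) + 1
moves(17) = 2 * moves(16) + 1
moves(16) = 2 * moves(15) + 1
moves(15) = 2 * moves(14) + 1
moves(14) = 2 * moves(13) + 1
moves(13) = 2 * moves(12) + 1
moves(12) = 2 * moves(11) + 1
moves(11) = 2 * moves(10) + 1
moves(10) = 2 * moves(9) + 1
moves(9) = 2 * moves(8) + 1
moves(8) = 2 * moves(7) + 1
moves(7) = 2 * moves(6) + 1
moves(6) = 2 * moves(5) + 1
moves(5) = 2 * moves(4) + 1
moves(4) = 2 * moves(3) + 1
moves(3) = 2 * moves(2) + 1
moves(2) = 2 * moves(1) + 1
moves(1) = 1  (base case)
moves(2) = 2 * 1 + 1 = 3
moves(3) = 2 * 3 + 1 = 7
moves(4) = 2 * 7 + 1 = 15
moves(5) = 2 * 15 + 1 = 31
moves(6) = 2 * 31 + 1 = 63
moves(7) = 2 * 63 + 1 = 127
moves(8) = 2 * 127 + 1 = 255
moves(9) = 2 * 255 + 1 = 511
moves(10) = 2 * 511 + 1 = 1023
moves(11) = 2 * 1023 + 1 = 2047
moves(12) = 2 * 2047 + 1 = 4095
moves(13) = 2 * 4095 + 1 = 8191
moves(14) = 2 * 8191 + 1 = 16383
moves(15) = 2 * 16383 + 1 = 32767
moves(16) = 2 * 32767 + 1 = 65535
moves(17) = 2 * 65535 + 1 = 131071
moves(18) = 2 * 131071 + 1 = 262143
moves(19) = 2 * 262143 + 1 = 524287
moves(20) = 2 * 524287 + 1 = 1048575
moves(21) = 2 * 1048575 + 1 = 2097151

2097151


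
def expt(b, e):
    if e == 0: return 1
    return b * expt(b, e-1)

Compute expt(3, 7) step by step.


expt(3, 7)
= 3 * expt(3, 6)
= 3 * 3 * expt(3, 5)
= 3 * 3 * 3 * expt(3, 4)
= 3 * 3 * 3 * 3 * expt(3, 3)
= 3 * 3 * 3 * 3 * 3 * expt(3, 2)
= 3 * 3 * 3 * 3 * 3 * 3 * expt(3, 1)
= 3 * 3 * 3 * 3 * 3 * 3 * 3 * expt(3, 0)
= 3 * 3 * 3 * 3 * 3 * 3 * 3 * 1
= 2187

2187


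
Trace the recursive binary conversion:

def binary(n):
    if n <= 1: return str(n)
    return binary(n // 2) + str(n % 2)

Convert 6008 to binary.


binary(6008) = binary(3004) + '0'
binary(3004) = binary(1502) + '0'
binary(1502) = binary(751) + '0'
binary(751) = binary(375) + '1'
binary(375) = binary(187) + '1'
binary(187) = binary(93) + '1'
binary(93) = binary(46) + '1'
binary(46) = binary(23) + '0'
binary(23) = binary(11) + '1'
binary(11) = binary(5) + '1'
binary(5) = binary(2) + '1'
binary(2) = binary(1) + '0'
binary(1) = '1'  (base case)
Concatenating: '1' + '0' + '1' + '1' + '1' + '0' + '1' + '1' + '1' + '1' + '0' + '0' + '0' = '1011101111000'

1011101111000


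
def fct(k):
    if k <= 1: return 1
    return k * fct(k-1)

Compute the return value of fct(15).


fct(15)
= 15 * fct(14)
= 15 * 14 * fct(13)
= 15 * 14 * 13 * fct(12)
= 15 * 14 * 13 * 12 * fct(11)
= 15 * 14 * 13 * 12 * 11 * fct(10)
= 15 * 14 * 13 * 12 * 11 * 10 * fct(9)
= 15 * 14 * 13 * 12 * 11 * 10 * 9 * fct(8)
= 15 * 14 * 13 * 12 * 11 * 10 * 9 * 8 * fct(7)
= 15 * 14 * 13 * 12 * 11 * 10 * 9 * 8 * 7 * fct(6)
= 15 * 14 * 13 * 12 * 11 * 10 * 9 * 8 * 7 * 6 * fct(5)
= 15 * 14 * 13 * 12 * 11 * 10 * 9 * 8 * 7 * 6 * 5 * fct(4)
= 15 * 14 * 13 * 12 * 11 * 10 * 9 * 8 * 7 * 6 * 5 * 4 * fct(3)
= 15 * 14 * 13 * 12 * 11 * 10 * 9 * 8 * 7 * 6 * 5 * 4 * 3 * fct(2)
= 15 * 14 * 13 * 12 * 11 * 10 * 9 * 8 * 7 * 6 * 5 * 4 * 3 * 2 * fct(1)
= 15 * 14 * 13 * 12 * 11 * 10 * 9 * 8 * 7 * 6 * 5 * 4 * 3 * 2 * 1
= 1307674368000

1307674368000


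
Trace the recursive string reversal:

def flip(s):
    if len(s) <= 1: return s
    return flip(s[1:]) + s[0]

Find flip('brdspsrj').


flip('brdspsrj') = flip('rdspsrj') + 'b'
flip('rdspsrj') = flip('dspsrj') + 'r'
flip('dspsrj') = flip('spsrj') + 'd'
flip('spsrj') = flip('psrj') + 's'
flip('psrj') = flip('srj') + 'p'
flip('srj') = flip('rj') + 's'
flip('rj') = flip('j') + 'r'
flip('j') = 'j'  (base case)
Concatenating: 'j' + 'r' + 's' + 'p' + 's' + 'd' + 'r' + 'b' = 'jrspsdrb'

jrspsdrb


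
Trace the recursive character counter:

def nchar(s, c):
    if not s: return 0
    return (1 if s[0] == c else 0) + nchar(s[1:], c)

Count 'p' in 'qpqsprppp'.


s[0]='q' != 'p' -> 0
s[0]='p' == 'p' -> 1
s[0]='q' != 'p' -> 0
s[0]='s' != 'p' -> 0
s[0]='p' == 'p' -> 1
s[0]='r' != 'p' -> 0
s[0]='p' == 'p' -> 1
s[0]='p' == 'p' -> 1
s[0]='p' == 'p' -> 1
Sum: 0 + 1 + 0 + 0 + 1 + 0 + 1 + 1 + 1 = 5

5


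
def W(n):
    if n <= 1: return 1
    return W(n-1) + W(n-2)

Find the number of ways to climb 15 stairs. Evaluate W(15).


Building up from base cases:
W(0) = 1
W(1) = 1
W(2) = W(1) + W(0) = 1 + 1 = 2
W(3) = W(2) + W(1) = 2 + 1 = 3
W(4) = W(3) + W(2) = 3 + 2 = 5
W(5) = W(4) + W(3) = 5 + 3 = 8
W(6) = W(5) + W(4) = 8 + 5 = 13
W(7) = W(6) + W(5) = 13 + 8 = 21
W(8) = W(7) + W(6) = 21 + 13 = 34
W(9) = W(8) + W(7) = 34 + 21 = 55
W(10) = W(9) + W(8) = 55 + 34 = 89
W(11) = W(10) + W(9) = 89 + 55 = 144
W(12) = W(11) + W(10) = 144 + 89 = 233
W(13) = W(12) + W(11) = 233 + 144 = 377
W(14) = W(13) + W(12) = 377 + 233 = 610
W(15) = W(14) + W(13) = 610 + 377 = 987

987


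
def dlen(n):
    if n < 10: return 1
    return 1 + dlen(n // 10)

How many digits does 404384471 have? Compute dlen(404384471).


dlen(404384471) = 1 + dlen(40438447)
dlen(40438447) = 1 + dlen(4043844)
dlen(4043844) = 1 + dlen(404384)
dlen(404384) = 1 + dlen(40438)
dlen(40438) = 1 + dlen(4043)
dlen(4043) = 1 + dlen(404)
dlen(404) = 1 + dlen(40)
dlen(40) = 1 + dlen(4)
dlen(4) = 1  (base case: 4 < 10)
Unwinding: 1 + 1 + 1 + 1 + 1 + 1 + 1 + 1 + 1 = 9

9


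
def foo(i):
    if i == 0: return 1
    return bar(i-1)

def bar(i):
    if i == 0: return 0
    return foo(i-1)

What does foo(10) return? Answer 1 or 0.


foo(10) = bar(9)
bar(9) = foo(8)
foo(8) = bar(7)
bar(7) = foo(6)
foo(6) = bar(5)
bar(5) = foo(4)
foo(4) = bar(3)
bar(3) = foo(2)
foo(2) = bar(1)
bar(1) = foo(0)
foo(0) = 1  (base case)
Result: 1

1


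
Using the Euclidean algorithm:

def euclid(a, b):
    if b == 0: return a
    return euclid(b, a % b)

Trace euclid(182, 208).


euclid(182, 208) = euclid(208, 182)
euclid(208, 182) = euclid(182, 26)
euclid(182, 26) = euclid(26, 0)
euclid(26, 0) = 26  (base case)

26


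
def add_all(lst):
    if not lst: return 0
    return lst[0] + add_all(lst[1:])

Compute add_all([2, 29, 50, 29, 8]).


add_all([2, 29, 50, 29, 8]) = 2 + add_all([29, 50, 29, 8])
add_all([29, 50, 29, 8]) = 29 + add_all([50, 29, 8])
add_all([50, 29, 8]) = 50 + add_all([29, 8])
add_all([29, 8]) = 29 + add_all([8])
add_all([8]) = 8 + add_all([])
add_all([]) = 0  (base case)
Total: 2 + 29 + 50 + 29 + 8 + 0 = 118

118


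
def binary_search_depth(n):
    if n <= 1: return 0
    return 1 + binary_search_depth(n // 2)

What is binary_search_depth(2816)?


2816 / 2 = 1408
1408 / 2 = 704
704 / 2 = 352
352 / 2 = 176
176 / 2 = 88
88 / 2 = 44
44 / 2 = 22
22 / 2 = 11
11 / 2 = 5
5 / 2 = 2
2 / 2 = 1
Reached 1 after 11 halvings

11


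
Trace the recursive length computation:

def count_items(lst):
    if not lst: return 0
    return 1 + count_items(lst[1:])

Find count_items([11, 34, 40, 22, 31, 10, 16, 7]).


count_items([11, 34, 40, 22, 31, 10, 16, 7]) = 1 + count_items([34, 40, 22, 31, 10, 16, 7])
count_items([34, 40, 22, 31, 10, 16, 7]) = 1 + count_items([40, 22, 31, 10, 16, 7])
count_items([40, 22, 31, 10, 16, 7]) = 1 + count_items([22, 31, 10, 16, 7])
count_items([22, 31, 10, 16, 7]) = 1 + count_items([31, 10, 16, 7])
count_items([31, 10, 16, 7]) = 1 + count_items([10, 16, 7])
count_items([10, 16, 7]) = 1 + count_items([16, 7])
count_items([16, 7]) = 1 + count_items([7])
count_items([7]) = 1 + count_items([])
count_items([]) = 0  (base case)
Unwinding: 1 + 1 + 1 + 1 + 1 + 1 + 1 + 1 + 0 = 8

8


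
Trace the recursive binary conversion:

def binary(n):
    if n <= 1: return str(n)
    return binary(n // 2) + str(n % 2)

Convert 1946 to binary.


binary(1946) = binary(973) + '0'
binary(973) = binary(486) + '1'
binary(486) = binary(243) + '0'
binary(243) = binary(121) + '1'
binary(121) = binary(60) + '1'
binary(60) = binary(30) + '0'
binary(30) = binary(15) + '0'
binary(15) = binary(7) + '1'
binary(7) = binary(3) + '1'
binary(3) = binary(1) + '1'
binary(1) = '1'  (base case)
Concatenating: '1' + '1' + '1' + '1' + '0' + '0' + '1' + '1' + '0' + '1' + '0' = '11110011010'

11110011010


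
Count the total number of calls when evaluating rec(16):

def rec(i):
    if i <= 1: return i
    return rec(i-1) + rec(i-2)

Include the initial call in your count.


Let C(n) = total calls for rec(n)
C(0) = 1, C(1) = 1
C(2) = 1 + C(1) + C(0) = 1 + 1 + 1 = 3
C(3) = 1 + C(2) + C(1) = 1 + 3 + 1 = 5
C(4) = 1 + C(3) + C(2) = 1 + 5 + 3 = 9
C(5) = 1 + C(4) + C(3) = 1 + 9 + 5 = 15
C(6) = 1 + C(5) + C(4) = 1 + 15 + 9 = 25
C(7) = 1 + C(6) + C(5) = 1 + 25 + 15 = 41
C(8) = 1 + C(7) + C(6) = 1 + 41 + 25 = 67
C(9) = 1 + C(8) + C(7) = 1 + 67 + 41 = 109
C(10) = 1 + C(9) + C(8) = 1 + 109 + 67 = 177
C(11) = 1 + C(10) + C(9) = 1 + 177 + 109 = 287
C(12) = 1 + C(11) + C(10) = 1 + 287 + 177 = 465
C(13) = 1 + C(12) + C(11) = 1 + 465 + 287 = 753
C(14) = 1 + C(13) + C(12) = 1 + 753 + 465 = 1219
C(15) = 1 + C(14) + C(13) = 1 + 1219 + 753 = 1973
C(16) = 1 + C(15) + C(14) = 1 + 1973 + 1219 = 3193

3193


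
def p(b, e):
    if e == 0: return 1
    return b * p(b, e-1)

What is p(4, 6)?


p(4, 6)
= 4 * p(4, 5)
= 4 * 4 * p(4, 4)
= 4 * 4 * 4 * p(4, 3)
= 4 * 4 * 4 * 4 * p(4, 2)
= 4 * 4 * 4 * 4 * 4 * p(4, 1)
= 4 * 4 * 4 * 4 * 4 * 4 * p(4, 0)
= 4 * 4 * 4 * 4 * 4 * 4 * 1
= 4096

4096


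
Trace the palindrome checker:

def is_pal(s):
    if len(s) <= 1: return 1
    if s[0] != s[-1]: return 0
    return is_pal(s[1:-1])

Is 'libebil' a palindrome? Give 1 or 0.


is_pal('libebil'): s[0]='l' == s[-1]='l' -> check is_pal('ibebi')
is_pal('ibebi'): s[0]='i' == s[-1]='i' -> check is_pal('beb')
is_pal('beb'): s[0]='b' == s[-1]='b' -> check is_pal('e')
is_pal('e'): len <= 1 -> return 1  (base case)
Result: 1 (palindrome)

1


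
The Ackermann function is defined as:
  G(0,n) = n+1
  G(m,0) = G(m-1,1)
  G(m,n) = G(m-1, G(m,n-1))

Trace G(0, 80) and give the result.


G(0, 80) = 81
Result: G(0, 80) = 81

81


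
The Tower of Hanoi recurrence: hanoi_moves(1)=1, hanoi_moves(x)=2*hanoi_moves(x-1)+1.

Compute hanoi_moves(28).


hanoi_moves(28) = 2 * hanoi_moves(27) + 1
hanoi_moves(27) = 2 * hanoi_moves(26) + 1
hanoi_moves(26) = 2 * hanoi_moves(25) + 1
hanoi_moves(25) = 2 * hanoi_moves(24) + 1
hanoi_moves(24) = 2 * hanoi_moves(23) + 1
hanoi_moves(23) = 2 * hanoi_moves(22) + 1
hanoi_moves(22) = 2 * hanoi_moves(21) + 1
hanoi_moves(21) = 2 * hanoi_moves(20) + 1
hanoi_moves(20) = 2 * hanoi_moves(19) + 1
hanoi_moves(19) = 2 * hanoi_moves(18) + 1
hanoi_moves(18) = 2 * hanoi_moves(17) + 1
hanoi_moves(17) = 2 * hanoi_moves(16) + 1
hanoi_moves(16) = 2 * hanoi_moves(15) + 1
hanoi_moves(15) = 2 * hanoi_moves(14) + 1
hanoi_moves(14) = 2 * hanoi_moves(13) + 1
hanoi_moves(13) = 2 * hanoi_moves(12) + 1
hanoi_moves(12) = 2 * hanoi_moves(11) + 1
hanoi_moves(11) = 2 * hanoi_moves(10) + 1
hanoi_moves(10) = 2 * hanoi_moves(9) + 1
hanoi_moves(9) = 2 * hanoi_moves(8) + 1
hanoi_moves(8) = 2 * hanoi_moves(7) + 1
hanoi_moves(7) = 2 * hanoi_moves(6) + 1
hanoi_moves(6) = 2 * hanoi_moves(5) + 1
hanoi_moves(5) = 2 * hanoi_moves(4) + 1
hanoi_moves(4) = 2 * hanoi_moves(3) + 1
hanoi_moves(3) = 2 * hanoi_moves(2) + 1
hanoi_moves(2) = 2 * hanoi_moves(1) + 1
hanoi_moves(1) = 1  (base case)
hanoi_moves(2) = 2 * 1 + 1 = 3
hanoi_moves(3) = 2 * 3 + 1 = 7
hanoi_moves(4) = 2 * 7 + 1 = 15
hanoi_moves(5) = 2 * 15 + 1 = 31
hanoi_moves(6) = 2 * 31 + 1 = 63
hanoi_moves(7) = 2 * 63 + 1 = 127
hanoi_moves(8) = 2 * 127 + 1 = 255
hanoi_moves(9) = 2 * 255 + 1 = 511
hanoi_moves(10) = 2 * 511 + 1 = 1023
hanoi_moves(11) = 2 * 1023 + 1 = 2047
hanoi_moves(12) = 2 * 2047 + 1 = 4095
hanoi_moves(13) = 2 * 4095 + 1 = 8191
hanoi_moves(14) = 2 * 8191 + 1 = 16383
hanoi_moves(15) = 2 * 16383 + 1 = 32767
hanoi_moves(16) = 2 * 32767 + 1 = 65535
hanoi_moves(17) = 2 * 65535 + 1 = 131071
hanoi_moves(18) = 2 * 131071 + 1 = 262143
hanoi_moves(19) = 2 * 262143 + 1 = 524287
hanoi_moves(20) = 2 * 524287 + 1 = 1048575
hanoi_moves(21) = 2 * 1048575 + 1 = 2097151
hanoi_moves(22) = 2 * 2097151 + 1 = 4194303
hanoi_moves(23) = 2 * 4194303 + 1 = 8388607
hanoi_moves(24) = 2 * 8388607 + 1 = 16777215
hanoi_moves(25) = 2 * 16777215 + 1 = 33554431
hanoi_moves(26) = 2 * 33554431 + 1 = 67108863
hanoi_moves(27) = 2 * 67108863 + 1 = 134217727
hanoi_moves(28) = 2 * 134217727 + 1 = 268435455

268435455


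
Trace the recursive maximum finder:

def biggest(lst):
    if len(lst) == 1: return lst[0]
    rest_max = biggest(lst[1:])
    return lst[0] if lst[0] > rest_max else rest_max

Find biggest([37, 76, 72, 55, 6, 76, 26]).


biggest([37, 76, 72, 55, 6, 76, 26]): compare 37 with biggest([76, 72, 55, 6, 76, 26])
biggest([76, 72, 55, 6, 76, 26]): compare 76 with biggest([72, 55, 6, 76, 26])
biggest([72, 55, 6, 76, 26]): compare 72 with biggest([55, 6, 76, 26])
biggest([55, 6, 76, 26]): compare 55 with biggest([6, 76, 26])
biggest([6, 76, 26]): compare 6 with biggest([76, 26])
biggest([76, 26]): compare 76 with biggest([26])
biggest([26]) = 26  (base case)
Compare 76 with 26 -> 76
Compare 6 with 76 -> 76
Compare 55 with 76 -> 76
Compare 72 with 76 -> 76
Compare 76 with 76 -> 76
Compare 37 with 76 -> 76

76


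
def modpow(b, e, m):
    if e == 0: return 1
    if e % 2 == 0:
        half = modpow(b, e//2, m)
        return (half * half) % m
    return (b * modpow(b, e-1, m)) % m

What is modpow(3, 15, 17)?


modpow(3, 15, 17): e is odd, compute modpow(3, 14, 17)
  modpow(3, 14, 17): e is even, compute modpow(3, 7, 17)
    modpow(3, 7, 17): e is odd, compute modpow(3, 6, 17)
      modpow(3, 6, 17): e is even, compute modpow(3, 3, 17)
        modpow(3, 3, 17): e is odd, compute modpow(3, 2, 17)
          modpow(3, 2, 17): e is even, compute modpow(3, 1, 17)
          modpow(3, 1, 17): e is odd, compute modpow(3, 0, 17)
          modpow(3, 0, 17) = 1
          (3 * 1) % 17 = 3
          half=3, (3*3) % 17 = 9
        (3 * 9) % 17 = 10
      half=10, (10*10) % 17 = 15
    (3 * 15) % 17 = 11
  half=11, (11*11) % 17 = 2
(3 * 2) % 17 = 6

6


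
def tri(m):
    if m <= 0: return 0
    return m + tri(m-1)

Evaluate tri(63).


tri(63)
= 63 + 62 + 61 + 60 + 59 + 58 + 57 + 56 + 55 + 54 + 53 + 52 + 51 + 50 + 49 + 48 + 47 + 46 + 45 + 44 + 43 + 42 + 41 + 40 + 39 + 38 + 37 + 36 + 35 + 34 + 33 + 32 + 31 + 30 + 29 + 28 + 27 + 26 + 25 + 24 + 23 + 22 + 21 + 20 + 19 + 18 + 17 + 16 + 15 + 14 + 13 + 12 + 11 + 10 + 9 + 8 + 7 + 6 + 5 + 4 + 3 + 2 + 1 + tri(0)
= 63 + 62 + 61 + 60 + 59 + 58 + 57 + 56 + 55 + 54 + 53 + 52 + 51 + 50 + 49 + 48 + 47 + 46 + 45 + 44 + 43 + 42 + 41 + 40 + 39 + 38 + 37 + 36 + 35 + 34 + 33 + 32 + 31 + 30 + 29 + 28 + 27 + 26 + 25 + 24 + 23 + 22 + 21 + 20 + 19 + 18 + 17 + 16 + 15 + 14 + 13 + 12 + 11 + 10 + 9 + 8 + 7 + 6 + 5 + 4 + 3 + 2 + 1 + 0
= 2016

2016


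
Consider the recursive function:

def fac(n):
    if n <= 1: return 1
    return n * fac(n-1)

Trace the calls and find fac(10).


fac(10)
= 10 * fac(9)
= 10 * 9 * fac(8)
= 10 * 9 * 8 * fac(7)
= 10 * 9 * 8 * 7 * fac(6)
= 10 * 9 * 8 * 7 * 6 * fac(5)
= 10 * 9 * 8 * 7 * 6 * 5 * fac(4)
= 10 * 9 * 8 * 7 * 6 * 5 * 4 * fac(3)
= 10 * 9 * 8 * 7 * 6 * 5 * 4 * 3 * fac(2)
= 10 * 9 * 8 * 7 * 6 * 5 * 4 * 3 * 2 * fac(1)
= 10 * 9 * 8 * 7 * 6 * 5 * 4 * 3 * 2 * 1
= 3628800

3628800


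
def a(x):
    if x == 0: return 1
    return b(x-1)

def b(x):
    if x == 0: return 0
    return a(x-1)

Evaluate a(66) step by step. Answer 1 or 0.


a(66) = b(65)
b(65) = a(64)
a(64) = b(63)
b(63) = a(62)
a(62) = b(61)
b(61) = a(60)
a(60) = b(59)
b(59) = a(58)
a(58) = b(57)
b(57) = a(56)
a(56) = b(55)
b(55) = a(54)
a(54) = b(53)
b(53) = a(52)
a(52) = b(51)
b(51) = a(50)
a(50) = b(49)
b(49) = a(48)
a(48) = b(47)
b(47) = a(46)
a(46) = b(45)
b(45) = a(44)
a(44) = b(43)
b(43) = a(42)
a(42) = b(41)
b(41) = a(40)
a(40) = b(39)
b(39) = a(38)
a(38) = b(37)
b(37) = a(36)
a(36) = b(35)
b(35) = a(34)
a(34) = b(33)
b(33) = a(32)
a(32) = b(31)
b(31) = a(30)
a(30) = b(29)
b(29) = a(28)
a(28) = b(27)
b(27) = a(26)
a(26) = b(25)
b(25) = a(24)
a(24) = b(23)
b(23) = a(22)
a(22) = b(21)
b(21) = a(20)
a(20) = b(19)
b(19) = a(18)
a(18) = b(17)
b(17) = a(16)
a(16) = b(15)
b(15) = a(14)
a(14) = b(13)
b(13) = a(12)
a(12) = b(11)
b(11) = a(10)
a(10) = b(9)
b(9) = a(8)
a(8) = b(7)
b(7) = a(6)
a(6) = b(5)
b(5) = a(4)
a(4) = b(3)
b(3) = a(2)
a(2) = b(1)
b(1) = a(0)
a(0) = 1  (base case)
Result: 1

1


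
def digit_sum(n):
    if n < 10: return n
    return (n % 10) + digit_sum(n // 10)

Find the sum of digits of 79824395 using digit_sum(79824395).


digit_sum(79824395) = 5 + digit_sum(7982439)
digit_sum(7982439) = 9 + digit_sum(798243)
digit_sum(798243) = 3 + digit_sum(79824)
digit_sum(79824) = 4 + digit_sum(7982)
digit_sum(7982) = 2 + digit_sum(798)
digit_sum(798) = 8 + digit_sum(79)
digit_sum(79) = 9 + digit_sum(7)
digit_sum(7) = 7  (base case)
Total: 5 + 9 + 3 + 4 + 2 + 8 + 9 + 7 = 47

47


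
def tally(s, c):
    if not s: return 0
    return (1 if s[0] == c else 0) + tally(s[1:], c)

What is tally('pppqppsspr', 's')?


s[0]='p' != 's' -> 0
s[0]='p' != 's' -> 0
s[0]='p' != 's' -> 0
s[0]='q' != 's' -> 0
s[0]='p' != 's' -> 0
s[0]='p' != 's' -> 0
s[0]='s' == 's' -> 1
s[0]='s' == 's' -> 1
s[0]='p' != 's' -> 0
s[0]='r' != 's' -> 0
Sum: 0 + 0 + 0 + 0 + 0 + 0 + 1 + 1 + 0 + 0 = 2

2


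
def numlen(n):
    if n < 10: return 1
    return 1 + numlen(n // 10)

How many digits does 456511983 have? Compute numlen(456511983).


numlen(456511983) = 1 + numlen(45651198)
numlen(45651198) = 1 + numlen(4565119)
numlen(4565119) = 1 + numlen(456511)
numlen(456511) = 1 + numlen(45651)
numlen(45651) = 1 + numlen(4565)
numlen(4565) = 1 + numlen(456)
numlen(456) = 1 + numlen(45)
numlen(45) = 1 + numlen(4)
numlen(4) = 1  (base case: 4 < 10)
Unwinding: 1 + 1 + 1 + 1 + 1 + 1 + 1 + 1 + 1 = 9

9


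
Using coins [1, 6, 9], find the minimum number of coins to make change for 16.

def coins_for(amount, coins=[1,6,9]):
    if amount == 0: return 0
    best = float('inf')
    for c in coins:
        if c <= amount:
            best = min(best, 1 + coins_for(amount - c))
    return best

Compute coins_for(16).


Building up with DP:
coins_for(0) = 0
coins_for(1) = min(1+coins_for(0)=1+0=1) = 1
coins_for(2) = min(1+coins_for(1)=1+1=2) = 2
coins_for(3) = min(1+coins_for(2)=1+2=3) = 3
coins_for(4) = min(1+coins_for(3)=1+3=4) = 4
coins_for(5) = min(1+coins_for(4)=1+4=5) = 5
coins_for(6) = min(1+coins_for(5)=1+5=6, 1+coins_for(0)=1+0=1) = 1
coins_for(7) = min(1+coins_for(6)=1+1=2, 1+coins_for(1)=1+1=2) = 2
coins_for(8) = min(1+coins_for(7)=1+2=3, 1+coins_for(2)=1+2=3) = 3
coins_for(9) = min(1+coins_for(8)=1+3=4, 1+coins_for(3)=1+3=4, 1+coins_for(0)=1+0=1) = 1
coins_for(10) = min(1+coins_for(9)=1+1=2, 1+coins_for(4)=1+4=5, 1+coins_for(1)=1+1=2) = 2
coins_for(11) = min(1+coins_for(10)=1+2=3, 1+coins_for(5)=1+5=6, 1+coins_for(2)=1+2=3) = 3
coins_for(12) = min(1+coins_for(11)=1+3=4, 1+coins_for(6)=1+1=2, 1+coins_for(3)=1+3=4) = 2
coins_for(13) = min(1+coins_for(12)=1+2=3, 1+coins_for(7)=1+2=3, 1+coins_for(4)=1+4=5) = 3
coins_for(14) = min(1+coins_for(13)=1+3=4, 1+coins_for(8)=1+3=4, 1+coins_for(5)=1+5=6) = 4
coins_for(15) = min(1+coins_for(14)=1+4=5, 1+coins_for(9)=1+1=2, 1+coins_for(6)=1+1=2) = 2
coins_for(16) = min(1+coins_for(15)=1+2=3, 1+coins_for(10)=1+2=3, 1+coins_for(7)=1+2=3) = 3

3


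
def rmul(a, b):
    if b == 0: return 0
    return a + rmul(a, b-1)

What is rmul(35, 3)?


rmul(35, 3) = 35 + rmul(35, 2)
rmul(35, 2) = 35 + rmul(35, 1)
rmul(35, 1) = 35 + rmul(35, 0)
rmul(35, 0) = 0  (base case)
Total: 35 + 35 + 35 + 0 = 105

105


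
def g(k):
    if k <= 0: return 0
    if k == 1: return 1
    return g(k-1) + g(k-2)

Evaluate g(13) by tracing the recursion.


Computing g(13) bottom-up:
g(0) = 0
g(1) = 1
g(2) = g(1) + g(0) = 1 + 0 = 1
g(3) = g(2) + g(1) = 1 + 1 = 2
g(4) = g(3) + g(2) = 2 + 1 = 3
g(5) = g(4) + g(3) = 3 + 2 = 5
g(6) = g(5) + g(4) = 5 + 3 = 8
g(7) = g(6) + g(5) = 8 + 5 = 13
g(8) = g(7) + g(6) = 13 + 8 = 21
g(9) = g(8) + g(7) = 21 + 13 = 34
g(10) = g(9) + g(8) = 34 + 21 = 55
g(11) = g(10) + g(9) = 55 + 34 = 89
g(12) = g(11) + g(10) = 89 + 55 = 144
g(13) = g(12) + g(11) = 144 + 89 = 233

233


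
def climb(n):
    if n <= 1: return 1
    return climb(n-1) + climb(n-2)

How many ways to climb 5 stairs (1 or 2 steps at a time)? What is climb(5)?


Building up from base cases:
climb(0) = 1
climb(1) = 1
climb(2) = climb(1) + climb(0) = 1 + 1 = 2
climb(3) = climb(2) + climb(1) = 2 + 1 = 3
climb(4) = climb(3) + climb(2) = 3 + 2 = 5
climb(5) = climb(4) + climb(3) = 5 + 3 = 8

8


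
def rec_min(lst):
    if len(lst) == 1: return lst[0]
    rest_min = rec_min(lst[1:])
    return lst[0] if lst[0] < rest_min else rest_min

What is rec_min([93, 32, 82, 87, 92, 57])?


rec_min([93, 32, 82, 87, 92, 57]): compare 93 with rec_min([32, 82, 87, 92, 57])
rec_min([32, 82, 87, 92, 57]): compare 32 with rec_min([82, 87, 92, 57])
rec_min([82, 87, 92, 57]): compare 82 with rec_min([87, 92, 57])
rec_min([87, 92, 57]): compare 87 with rec_min([92, 57])
rec_min([92, 57]): compare 92 with rec_min([57])
rec_min([57]) = 57  (base case)
Compare 92 with 57 -> 57
Compare 87 with 57 -> 57
Compare 82 with 57 -> 57
Compare 32 with 57 -> 32
Compare 93 with 32 -> 32

32


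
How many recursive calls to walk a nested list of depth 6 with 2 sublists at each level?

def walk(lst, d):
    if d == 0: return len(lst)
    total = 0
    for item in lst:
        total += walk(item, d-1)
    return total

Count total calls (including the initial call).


At depth 0 (root): 1 call
At depth 1: each of 1 parents calls walk on 2 children = 2 calls
At depth 2: each of 2 parents calls walk on 2 children = 4 calls
At depth 3: each of 4 parents calls walk on 2 children = 8 calls
At depth 4: each of 8 parents calls walk on 2 children = 16 calls
At depth 5: each of 16 parents calls walk on 2 children = 32 calls
At depth 6: each of 32 parents calls walk on 2 children = 64 calls
Total: 1 + 2 + 4 + 8 + 16 + 32 + 64 = 127

127


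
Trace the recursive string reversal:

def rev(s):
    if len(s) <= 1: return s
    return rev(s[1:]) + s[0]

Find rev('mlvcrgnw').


rev('mlvcrgnw') = rev('lvcrgnw') + 'm'
rev('lvcrgnw') = rev('vcrgnw') + 'l'
rev('vcrgnw') = rev('crgnw') + 'v'
rev('crgnw') = rev('rgnw') + 'c'
rev('rgnw') = rev('gnw') + 'r'
rev('gnw') = rev('nw') + 'g'
rev('nw') = rev('w') + 'n'
rev('w') = 'w'  (base case)
Concatenating: 'w' + 'n' + 'g' + 'r' + 'c' + 'v' + 'l' + 'm' = 'wngrcvlm'

wngrcvlm


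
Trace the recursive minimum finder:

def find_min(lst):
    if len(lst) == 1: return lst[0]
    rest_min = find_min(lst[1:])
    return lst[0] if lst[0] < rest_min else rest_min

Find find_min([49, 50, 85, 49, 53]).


find_min([49, 50, 85, 49, 53]): compare 49 with find_min([50, 85, 49, 53])
find_min([50, 85, 49, 53]): compare 50 with find_min([85, 49, 53])
find_min([85, 49, 53]): compare 85 with find_min([49, 53])
find_min([49, 53]): compare 49 with find_min([53])
find_min([53]) = 53  (base case)
Compare 49 with 53 -> 49
Compare 85 with 49 -> 49
Compare 50 with 49 -> 49
Compare 49 with 49 -> 49

49


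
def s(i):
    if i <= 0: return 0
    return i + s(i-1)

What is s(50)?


s(50)
= 50 + 49 + 48 + 47 + 46 + 45 + 44 + 43 + 42 + 41 + 40 + 39 + 38 + 37 + 36 + 35 + 34 + 33 + 32 + 31 + 30 + 29 + 28 + 27 + 26 + 25 + 24 + 23 + 22 + 21 + 20 + 19 + 18 + 17 + 16 + 15 + 14 + 13 + 12 + 11 + 10 + 9 + 8 + 7 + 6 + 5 + 4 + 3 + 2 + 1 + s(0)
= 50 + 49 + 48 + 47 + 46 + 45 + 44 + 43 + 42 + 41 + 40 + 39 + 38 + 37 + 36 + 35 + 34 + 33 + 32 + 31 + 30 + 29 + 28 + 27 + 26 + 25 + 24 + 23 + 22 + 21 + 20 + 19 + 18 + 17 + 16 + 15 + 14 + 13 + 12 + 11 + 10 + 9 + 8 + 7 + 6 + 5 + 4 + 3 + 2 + 1 + 0
= 1275

1275


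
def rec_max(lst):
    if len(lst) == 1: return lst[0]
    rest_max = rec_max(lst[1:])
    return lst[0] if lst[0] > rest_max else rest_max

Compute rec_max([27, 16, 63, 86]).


rec_max([27, 16, 63, 86]): compare 27 with rec_max([16, 63, 86])
rec_max([16, 63, 86]): compare 16 with rec_max([63, 86])
rec_max([63, 86]): compare 63 with rec_max([86])
rec_max([86]) = 86  (base case)
Compare 63 with 86 -> 86
Compare 16 with 86 -> 86
Compare 27 with 86 -> 86

86


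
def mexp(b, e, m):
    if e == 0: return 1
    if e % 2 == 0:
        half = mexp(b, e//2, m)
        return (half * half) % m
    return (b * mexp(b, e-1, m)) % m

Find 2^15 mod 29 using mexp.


mexp(2, 15, 29): e is odd, compute mexp(2, 14, 29)
  mexp(2, 14, 29): e is even, compute mexp(2, 7, 29)
    mexp(2, 7, 29): e is odd, compute mexp(2, 6, 29)
      mexp(2, 6, 29): e is even, compute mexp(2, 3, 29)
        mexp(2, 3, 29): e is odd, compute mexp(2, 2, 29)
          mexp(2, 2, 29): e is even, compute mexp(2, 1, 29)
          mexp(2, 1, 29): e is odd, compute mexp(2, 0, 29)
          mexp(2, 0, 29) = 1
          (2 * 1) % 29 = 2
          half=2, (2*2) % 29 = 4
        (2 * 4) % 29 = 8
      half=8, (8*8) % 29 = 6
    (2 * 6) % 29 = 12
  half=12, (12*12) % 29 = 28
(2 * 28) % 29 = 27

27


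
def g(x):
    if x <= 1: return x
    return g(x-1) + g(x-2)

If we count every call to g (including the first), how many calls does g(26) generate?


Let C(n) = total calls for g(n)
C(0) = 1, C(1) = 1
C(2) = 1 + C(1) + C(0) = 1 + 1 + 1 = 3
C(3) = 1 + C(2) + C(1) = 1 + 3 + 1 = 5
C(4) = 1 + C(3) + C(2) = 1 + 5 + 3 = 9
C(5) = 1 + C(4) + C(3) = 1 + 9 + 5 = 15
C(6) = 1 + C(5) + C(4) = 1 + 15 + 9 = 25
C(7) = 1 + C(6) + C(5) = 1 + 25 + 15 = 41
C(8) = 1 + C(7) + C(6) = 1 + 41 + 25 = 67
C(9) = 1 + C(8) + C(7) = 1 + 67 + 41 = 109
C(10) = 1 + C(9) + C(8) = 1 + 109 + 67 = 177
C(11) = 1 + C(10) + C(9) = 1 + 177 + 109 = 287
C(12) = 1 + C(11) + C(10) = 1 + 287 + 177 = 465
C(13) = 1 + C(12) + C(11) = 1 + 465 + 287 = 753
C(14) = 1 + C(13) + C(12) = 1 + 753 + 465 = 1219
C(15) = 1 + C(14) + C(13) = 1 + 1219 + 753 = 1973
C(16) = 1 + C(15) + C(14) = 1 + 1973 + 1219 = 3193
C(17) = 1 + C(16) + C(15) = 1 + 3193 + 1973 = 5167
C(18) = 1 + C(17) + C(16) = 1 + 5167 + 3193 = 8361
C(19) = 1 + C(18) + C(17) = 1 + 8361 + 5167 = 13529
C(20) = 1 + C(19) + C(18) = 1 + 13529 + 8361 = 21891
C(21) = 1 + C(20) + C(19) = 1 + 21891 + 13529 = 35421
C(22) = 1 + C(21) + C(20) = 1 + 35421 + 21891 = 57313
C(23) = 1 + C(22) + C(21) = 1 + 57313 + 35421 = 92735
C(24) = 1 + C(23) + C(22) = 1 + 92735 + 57313 = 150049
C(25) = 1 + C(24) + C(23) = 1 + 150049 + 92735 = 242785
C(26) = 1 + C(25) + C(24) = 1 + 242785 + 150049 = 392835

392835


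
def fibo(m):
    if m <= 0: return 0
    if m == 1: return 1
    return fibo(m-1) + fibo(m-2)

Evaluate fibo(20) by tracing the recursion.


Computing fibo(20) bottom-up:
fibo(0) = 0
fibo(1) = 1
fibo(2) = fibo(1) + fibo(0) = 1 + 0 = 1
fibo(3) = fibo(2) + fibo(1) = 1 + 1 = 2
fibo(4) = fibo(3) + fibo(2) = 2 + 1 = 3
fibo(5) = fibo(4) + fibo(3) = 3 + 2 = 5
fibo(6) = fibo(5) + fibo(4) = 5 + 3 = 8
fibo(7) = fibo(6) + fibo(5) = 8 + 5 = 13
fibo(8) = fibo(7) + fibo(6) = 13 + 8 = 21
fibo(9) = fibo(8) + fibo(7) = 21 + 13 = 34
fibo(10) = fibo(9) + fibo(8) = 34 + 21 = 55
fibo(11) = fibo(10) + fibo(9) = 55 + 34 = 89
fibo(12) = fibo(11) + fibo(10) = 89 + 55 = 144
fibo(13) = fibo(12) + fibo(11) = 144 + 89 = 233
fibo(14) = fibo(13) + fibo(12) = 233 + 144 = 377
fibo(15) = fibo(14) + fibo(13) = 377 + 233 = 610
fibo(16) = fibo(15) + fibo(14) = 610 + 377 = 987
fibo(17) = fibo(16) + fibo(15) = 987 + 610 = 1597
fibo(18) = fibo(17) + fibo(16) = 1597 + 987 = 2584
fibo(19) = fibo(18) + fibo(17) = 2584 + 1597 = 4181
fibo(20) = fibo(19) + fibo(18) = 4181 + 2584 = 6765

6765


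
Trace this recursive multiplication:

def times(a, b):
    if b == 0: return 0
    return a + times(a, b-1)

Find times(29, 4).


times(29, 4) = 29 + times(29, 3)
times(29, 3) = 29 + times(29, 2)
times(29, 2) = 29 + times(29, 1)
times(29, 1) = 29 + times(29, 0)
times(29, 0) = 0  (base case)
Total: 29 + 29 + 29 + 29 + 0 = 116

116


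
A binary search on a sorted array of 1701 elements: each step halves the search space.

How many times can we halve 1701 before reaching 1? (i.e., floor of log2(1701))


1701 / 2 = 850
850 / 2 = 425
425 / 2 = 212
212 / 2 = 106
106 / 2 = 53
53 / 2 = 26
26 / 2 = 13
13 / 2 = 6
6 / 2 = 3
3 / 2 = 1
Reached 1 after 10 halvings

10


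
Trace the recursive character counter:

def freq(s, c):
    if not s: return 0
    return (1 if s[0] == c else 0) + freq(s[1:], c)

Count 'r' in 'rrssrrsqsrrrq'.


s[0]='r' == 'r' -> 1
s[0]='r' == 'r' -> 1
s[0]='s' != 'r' -> 0
s[0]='s' != 'r' -> 0
s[0]='r' == 'r' -> 1
s[0]='r' == 'r' -> 1
s[0]='s' != 'r' -> 0
s[0]='q' != 'r' -> 0
s[0]='s' != 'r' -> 0
s[0]='r' == 'r' -> 1
s[0]='r' == 'r' -> 1
s[0]='r' == 'r' -> 1
s[0]='q' != 'r' -> 0
Sum: 1 + 1 + 0 + 0 + 1 + 1 + 0 + 0 + 0 + 1 + 1 + 1 + 0 = 7

7


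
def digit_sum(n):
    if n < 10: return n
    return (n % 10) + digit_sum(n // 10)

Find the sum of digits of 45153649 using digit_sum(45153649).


digit_sum(45153649) = 9 + digit_sum(4515364)
digit_sum(4515364) = 4 + digit_sum(451536)
digit_sum(451536) = 6 + digit_sum(45153)
digit_sum(45153) = 3 + digit_sum(4515)
digit_sum(4515) = 5 + digit_sum(451)
digit_sum(451) = 1 + digit_sum(45)
digit_sum(45) = 5 + digit_sum(4)
digit_sum(4) = 4  (base case)
Total: 9 + 4 + 6 + 3 + 5 + 1 + 5 + 4 = 37

37


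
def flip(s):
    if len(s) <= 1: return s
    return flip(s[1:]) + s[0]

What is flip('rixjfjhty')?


flip('rixjfjhty') = flip('ixjfjhty') + 'r'
flip('ixjfjhty') = flip('xjfjhty') + 'i'
flip('xjfjhty') = flip('jfjhty') + 'x'
flip('jfjhty') = flip('fjhty') + 'j'
flip('fjhty') = flip('jhty') + 'f'
flip('jhty') = flip('hty') + 'j'
flip('hty') = flip('ty') + 'h'
flip('ty') = flip('y') + 't'
flip('y') = 'y'  (base case)
Concatenating: 'y' + 't' + 'h' + 'j' + 'f' + 'j' + 'x' + 'i' + 'r' = 'ythjfjxir'

ythjfjxir


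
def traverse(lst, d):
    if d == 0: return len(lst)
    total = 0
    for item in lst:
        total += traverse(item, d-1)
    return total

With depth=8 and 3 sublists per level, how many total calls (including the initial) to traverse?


At depth 0 (root): 1 call
At depth 1: each of 1 parents calls traverse on 3 children = 3 calls
At depth 2: each of 3 parents calls traverse on 3 children = 9 calls
At depth 3: each of 9 parents calls traverse on 3 children = 27 calls
At depth 4: each of 27 parents calls traverse on 3 children = 81 calls
At depth 5: each of 81 parents calls traverse on 3 children = 243 calls
At depth 6: each of 243 parents calls traverse on 3 children = 729 calls
At depth 7: each of 729 parents calls traverse on 3 children = 2187 calls
At depth 8: each of 2187 parents calls traverse on 3 children = 6561 calls
Total: 1 + 3 + 9 + 27 + 81 + 243 + 729 + 2187 + 6561 = 9841

9841


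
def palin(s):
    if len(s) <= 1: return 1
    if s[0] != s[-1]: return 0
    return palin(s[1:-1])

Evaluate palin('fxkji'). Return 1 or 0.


palin('fxkji'): s[0]='f' != s[-1]='i' -> return 0
Result: 0 (not a palindrome)

0


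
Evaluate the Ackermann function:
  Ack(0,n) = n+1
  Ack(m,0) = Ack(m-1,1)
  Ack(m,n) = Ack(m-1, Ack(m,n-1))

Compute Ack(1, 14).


Ack(1, 14) = Ack(0, Ack(1, 13))
  Ack(1, 13) = Ack(0, Ack(1, 12))
    Ack(1, 12) = Ack(0, Ack(1, 11))
      Ack(1, 11) = Ack(0, Ack(1, 10))
        Ack(1, 10) = Ack(0, Ack(1, 9))
          Ack(1, 9) = Ack(0, Ack(1, 8))
          Ack(1, 8) = Ack(0, Ack(1, 7))
          Ack(1, 7) = Ack(0, Ack(1, 6))
          Ack(1, 6) = Ack(0, Ack(1, 5))
          Ack(1, 5) = Ack(0, Ack(1, 4))
          Ack(1, 4) = Ack(0, Ack(1, 3))
          Ack(1, 3) = Ack(0, Ack(1, 2))
          Ack(1, 2) = Ack(0, Ack(1, 1))
          Ack(1, 1) = Ack(0, Ack(1, 0))
          Ack(1, 0) = Ack(0, 1)
          Ack(0, 1) = 2
            = Ack(0, 2)
          Ack(0, 2) = 3
            = Ack(0, 3)
          Ack(0, 3) = 4
            = Ack(0, 4)
          Ack(0, 4) = 5
            = Ack(0, 5)
          Ack(0, 5) = 6
            = Ack(0, 6)
... (trace truncated)
Result: Ack(1, 14) = 16

16


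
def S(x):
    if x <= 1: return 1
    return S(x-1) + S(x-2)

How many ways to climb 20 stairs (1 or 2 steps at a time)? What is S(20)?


Building up from base cases:
S(0) = 1
S(1) = 1
S(2) = S(1) + S(0) = 1 + 1 = 2
S(3) = S(2) + S(1) = 2 + 1 = 3
S(4) = S(3) + S(2) = 3 + 2 = 5
S(5) = S(4) + S(3) = 5 + 3 = 8
S(6) = S(5) + S(4) = 8 + 5 = 13
S(7) = S(6) + S(5) = 13 + 8 = 21
S(8) = S(7) + S(6) = 21 + 13 = 34
S(9) = S(8) + S(7) = 34 + 21 = 55
S(10) = S(9) + S(8) = 55 + 34 = 89
S(11) = S(10) + S(9) = 89 + 55 = 144
S(12) = S(11) + S(10) = 144 + 89 = 233
S(13) = S(12) + S(11) = 233 + 144 = 377
S(14) = S(13) + S(12) = 377 + 233 = 610
S(15) = S(14) + S(13) = 610 + 377 = 987
S(16) = S(15) + S(14) = 987 + 610 = 1597
S(17) = S(16) + S(15) = 1597 + 987 = 2584
S(18) = S(17) + S(16) = 2584 + 1597 = 4181
S(19) = S(18) + S(17) = 4181 + 2584 = 6765
S(20) = S(19) + S(18) = 6765 + 4181 = 10946

10946


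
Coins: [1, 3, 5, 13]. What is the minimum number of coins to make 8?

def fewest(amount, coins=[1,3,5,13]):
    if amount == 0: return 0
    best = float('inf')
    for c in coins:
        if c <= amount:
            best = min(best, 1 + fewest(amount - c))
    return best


Building up with DP:
fewest(0) = 0
fewest(1) = min(1+fewest(0)=1+0=1) = 1
fewest(2) = min(1+fewest(1)=1+1=2) = 2
fewest(3) = min(1+fewest(2)=1+2=3, 1+fewest(0)=1+0=1) = 1
fewest(4) = min(1+fewest(3)=1+1=2, 1+fewest(1)=1+1=2) = 2
fewest(5) = min(1+fewest(4)=1+2=3, 1+fewest(2)=1+2=3, 1+fewest(0)=1+0=1) = 1
fewest(6) = min(1+fewest(5)=1+1=2, 1+fewest(3)=1+1=2, 1+fewest(1)=1+1=2) = 2
fewest(7) = min(1+fewest(6)=1+2=3, 1+fewest(4)=1+2=3, 1+fewest(2)=1+2=3) = 3
fewest(8) = min(1+fewest(7)=1+3=4, 1+fewest(5)=1+1=2, 1+fewest(3)=1+1=2) = 2

2


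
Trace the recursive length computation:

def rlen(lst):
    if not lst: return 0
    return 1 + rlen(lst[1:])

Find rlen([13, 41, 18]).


rlen([13, 41, 18]) = 1 + rlen([41, 18])
rlen([41, 18]) = 1 + rlen([18])
rlen([18]) = 1 + rlen([])
rlen([]) = 0  (base case)
Unwinding: 1 + 1 + 1 + 0 = 3

3


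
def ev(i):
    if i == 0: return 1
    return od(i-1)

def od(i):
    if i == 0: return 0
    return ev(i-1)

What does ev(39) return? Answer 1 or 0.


ev(39) = od(38)
od(38) = ev(37)
ev(37) = od(36)
od(36) = ev(35)
ev(35) = od(34)
od(34) = ev(33)
ev(33) = od(32)
od(32) = ev(31)
ev(31) = od(30)
od(30) = ev(29)
ev(29) = od(28)
od(28) = ev(27)
ev(27) = od(26)
od(26) = ev(25)
ev(25) = od(24)
od(24) = ev(23)
ev(23) = od(22)
od(22) = ev(21)
ev(21) = od(20)
od(20) = ev(19)
ev(19) = od(18)
od(18) = ev(17)
ev(17) = od(16)
od(16) = ev(15)
ev(15) = od(14)
od(14) = ev(13)
ev(13) = od(12)
od(12) = ev(11)
ev(11) = od(10)
od(10) = ev(9)
ev(9) = od(8)
od(8) = ev(7)
ev(7) = od(6)
od(6) = ev(5)
ev(5) = od(4)
od(4) = ev(3)
ev(3) = od(2)
od(2) = ev(1)
ev(1) = od(0)
od(0) = 0  (base case)
Result: 0

0


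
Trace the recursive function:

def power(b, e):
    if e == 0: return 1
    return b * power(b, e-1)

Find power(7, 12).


power(7, 12)
= 7 * power(7, 11)
= 7 * 7 * power(7, 10)
= 7 * 7 * 7 * power(7, 9)
= 7 * 7 * 7 * 7 * power(7, 8)
= 7 * 7 * 7 * 7 * 7 * power(7, 7)
= 7 * 7 * 7 * 7 * 7 * 7 * power(7, 6)
= 7 * 7 * 7 * 7 * 7 * 7 * 7 * power(7, 5)
= 7 * 7 * 7 * 7 * 7 * 7 * 7 * 7 * power(7, 4)
= 7 * 7 * 7 * 7 * 7 * 7 * 7 * 7 * 7 * power(7, 3)
= 7 * 7 * 7 * 7 * 7 * 7 * 7 * 7 * 7 * 7 * power(7, 2)
= 7 * 7 * 7 * 7 * 7 * 7 * 7 * 7 * 7 * 7 * 7 * power(7, 1)
= 7 * 7 * 7 * 7 * 7 * 7 * 7 * 7 * 7 * 7 * 7 * 7 * power(7, 0)
= 7 * 7 * 7 * 7 * 7 * 7 * 7 * 7 * 7 * 7 * 7 * 7 * 1
= 13841287201

13841287201


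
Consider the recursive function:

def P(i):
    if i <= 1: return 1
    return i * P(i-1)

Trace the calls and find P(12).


P(12)
= 12 * P(11)
= 12 * 11 * P(10)
= 12 * 11 * 10 * P(9)
= 12 * 11 * 10 * 9 * P(8)
= 12 * 11 * 10 * 9 * 8 * P(7)
= 12 * 11 * 10 * 9 * 8 * 7 * P(6)
= 12 * 11 * 10 * 9 * 8 * 7 * 6 * P(5)
= 12 * 11 * 10 * 9 * 8 * 7 * 6 * 5 * P(4)
= 12 * 11 * 10 * 9 * 8 * 7 * 6 * 5 * 4 * P(3)
= 12 * 11 * 10 * 9 * 8 * 7 * 6 * 5 * 4 * 3 * P(2)
= 12 * 11 * 10 * 9 * 8 * 7 * 6 * 5 * 4 * 3 * 2 * P(1)
= 12 * 11 * 10 * 9 * 8 * 7 * 6 * 5 * 4 * 3 * 2 * 1
= 479001600

479001600
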